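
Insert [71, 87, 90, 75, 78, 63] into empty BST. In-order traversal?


Insert 71: root
Insert 87: R from 71
Insert 90: R from 71 -> R from 87
Insert 75: R from 71 -> L from 87
Insert 78: R from 71 -> L from 87 -> R from 75
Insert 63: L from 71

In-order: [63, 71, 75, 78, 87, 90]


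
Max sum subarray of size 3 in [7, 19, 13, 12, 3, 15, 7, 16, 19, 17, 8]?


[0:3]: 39
[1:4]: 44
[2:5]: 28
[3:6]: 30
[4:7]: 25
[5:8]: 38
[6:9]: 42
[7:10]: 52
[8:11]: 44

Max: 52 at [7:10]


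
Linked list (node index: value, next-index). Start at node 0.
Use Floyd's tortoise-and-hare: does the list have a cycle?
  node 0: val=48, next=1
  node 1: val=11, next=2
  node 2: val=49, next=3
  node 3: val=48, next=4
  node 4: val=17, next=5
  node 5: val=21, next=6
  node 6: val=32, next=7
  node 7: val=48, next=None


Floyd's tortoise (slow, +1) and hare (fast, +2):
  init: slow=0, fast=0
  step 1: slow=1, fast=2
  step 2: slow=2, fast=4
  step 3: slow=3, fast=6
  step 4: fast 6->7->None, no cycle

Cycle: no


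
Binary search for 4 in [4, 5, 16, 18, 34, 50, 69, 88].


Step 1: lo=0, hi=7, mid=3, val=18
Step 2: lo=0, hi=2, mid=1, val=5
Step 3: lo=0, hi=0, mid=0, val=4

Found at index 0


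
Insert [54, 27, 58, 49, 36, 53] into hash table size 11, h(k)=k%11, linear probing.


Insert 54: h=10 -> slot 10
Insert 27: h=5 -> slot 5
Insert 58: h=3 -> slot 3
Insert 49: h=5, 1 probes -> slot 6
Insert 36: h=3, 1 probes -> slot 4
Insert 53: h=9 -> slot 9

Table: [None, None, None, 58, 36, 27, 49, None, None, 53, 54]


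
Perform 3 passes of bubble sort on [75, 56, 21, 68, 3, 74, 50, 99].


Initial: [75, 56, 21, 68, 3, 74, 50, 99]
Pass 1: [56, 21, 68, 3, 74, 50, 75, 99] (6 swaps)
Pass 2: [21, 56, 3, 68, 50, 74, 75, 99] (3 swaps)
Pass 3: [21, 3, 56, 50, 68, 74, 75, 99] (2 swaps)

After 3 passes: [21, 3, 56, 50, 68, 74, 75, 99]


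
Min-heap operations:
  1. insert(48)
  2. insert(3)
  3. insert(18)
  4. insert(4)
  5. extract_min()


insert(48) -> [48]
insert(3) -> [3, 48]
insert(18) -> [3, 48, 18]
insert(4) -> [3, 4, 18, 48]
extract_min()->3, [4, 48, 18]

Final heap: [4, 48, 18]


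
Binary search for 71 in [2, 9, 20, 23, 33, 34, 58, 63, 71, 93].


Step 1: lo=0, hi=9, mid=4, val=33
Step 2: lo=5, hi=9, mid=7, val=63
Step 3: lo=8, hi=9, mid=8, val=71

Found at index 8


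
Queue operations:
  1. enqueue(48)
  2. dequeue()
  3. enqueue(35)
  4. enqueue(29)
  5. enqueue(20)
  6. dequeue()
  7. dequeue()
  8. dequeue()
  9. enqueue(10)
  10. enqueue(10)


enqueue(48) -> [48]
dequeue()->48, []
enqueue(35) -> [35]
enqueue(29) -> [35, 29]
enqueue(20) -> [35, 29, 20]
dequeue()->35, [29, 20]
dequeue()->29, [20]
dequeue()->20, []
enqueue(10) -> [10]
enqueue(10) -> [10, 10]

Final queue: [10, 10]


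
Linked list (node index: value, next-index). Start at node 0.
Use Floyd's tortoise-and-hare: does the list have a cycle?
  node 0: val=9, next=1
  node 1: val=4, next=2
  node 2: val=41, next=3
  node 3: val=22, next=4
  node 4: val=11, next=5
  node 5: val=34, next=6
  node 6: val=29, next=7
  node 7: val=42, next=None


Floyd's tortoise (slow, +1) and hare (fast, +2):
  init: slow=0, fast=0
  step 1: slow=1, fast=2
  step 2: slow=2, fast=4
  step 3: slow=3, fast=6
  step 4: fast 6->7->None, no cycle

Cycle: no


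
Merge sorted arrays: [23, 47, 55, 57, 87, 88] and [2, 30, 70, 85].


Take 2 from B
Take 23 from A
Take 30 from B
Take 47 from A
Take 55 from A
Take 57 from A
Take 70 from B
Take 85 from B

Merged: [2, 23, 30, 47, 55, 57, 70, 85, 87, 88]


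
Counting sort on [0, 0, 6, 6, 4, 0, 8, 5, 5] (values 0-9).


Input: [0, 0, 6, 6, 4, 0, 8, 5, 5]
Counts: [3, 0, 0, 0, 1, 2, 2, 0, 1, 0]

Sorted: [0, 0, 0, 4, 5, 5, 6, 6, 8]


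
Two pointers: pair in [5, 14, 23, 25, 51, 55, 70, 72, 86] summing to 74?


lo=0(5)+hi=8(86)=91
lo=0(5)+hi=7(72)=77
lo=0(5)+hi=6(70)=75
lo=0(5)+hi=5(55)=60
lo=1(14)+hi=5(55)=69
lo=2(23)+hi=5(55)=78
lo=2(23)+hi=4(51)=74

Yes: 23+51=74


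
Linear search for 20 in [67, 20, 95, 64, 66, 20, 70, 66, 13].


i=0: 67!=20
i=1: 20==20 found!

Found at 1, 2 comps


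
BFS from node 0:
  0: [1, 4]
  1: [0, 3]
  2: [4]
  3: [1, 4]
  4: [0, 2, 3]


Visit 0, enqueue [1, 4]
Visit 1, enqueue [3]
Visit 4, enqueue [2]
Visit 3, enqueue []
Visit 2, enqueue []

BFS order: [0, 1, 4, 3, 2]


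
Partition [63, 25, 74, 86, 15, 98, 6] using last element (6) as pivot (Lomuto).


Pivot: 6
Place pivot at 0: [6, 25, 74, 86, 15, 98, 63]

Partitioned: [6, 25, 74, 86, 15, 98, 63]


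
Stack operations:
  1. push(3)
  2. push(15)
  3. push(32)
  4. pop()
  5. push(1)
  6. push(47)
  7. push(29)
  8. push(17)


push(3) -> [3]
push(15) -> [3, 15]
push(32) -> [3, 15, 32]
pop()->32, [3, 15]
push(1) -> [3, 15, 1]
push(47) -> [3, 15, 1, 47]
push(29) -> [3, 15, 1, 47, 29]
push(17) -> [3, 15, 1, 47, 29, 17]

Final stack: [3, 15, 1, 47, 29, 17]


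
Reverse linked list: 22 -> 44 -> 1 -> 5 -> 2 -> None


Step 1: curr=22, set curr.next=prev(None) | reversed so far: 22
Step 2: curr=44, set curr.next=prev(22) | reversed so far: 44 -> 22
Step 3: curr=1, set curr.next=prev(44) | reversed so far: 1 -> 44 -> 22
Step 4: curr=5, set curr.next=prev(1) | reversed so far: 5 -> 1 -> 44 -> 22
Step 5: curr=2, set curr.next=prev(5) | reversed so far: 2 -> 5 -> 1 -> 44 -> 22

2 -> 5 -> 1 -> 44 -> 22 -> None


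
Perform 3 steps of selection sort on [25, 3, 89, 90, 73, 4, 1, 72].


Initial: [25, 3, 89, 90, 73, 4, 1, 72]
Step 1: min=1 at 6
  Swap: [1, 3, 89, 90, 73, 4, 25, 72]
Step 2: min=3 at 1
  Swap: [1, 3, 89, 90, 73, 4, 25, 72]
Step 3: min=4 at 5
  Swap: [1, 3, 4, 90, 73, 89, 25, 72]

After 3 steps: [1, 3, 4, 90, 73, 89, 25, 72]


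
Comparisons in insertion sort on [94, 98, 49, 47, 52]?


Algorithm: insertion sort
Input: [94, 98, 49, 47, 52]
Sorted: [47, 49, 52, 94, 98]

9


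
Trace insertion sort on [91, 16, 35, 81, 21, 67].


Initial: [91, 16, 35, 81, 21, 67]
Insert 16: [16, 91, 35, 81, 21, 67]
Insert 35: [16, 35, 91, 81, 21, 67]
Insert 81: [16, 35, 81, 91, 21, 67]
Insert 21: [16, 21, 35, 81, 91, 67]
Insert 67: [16, 21, 35, 67, 81, 91]

Sorted: [16, 21, 35, 67, 81, 91]


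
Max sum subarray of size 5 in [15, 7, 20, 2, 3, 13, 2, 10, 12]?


[0:5]: 47
[1:6]: 45
[2:7]: 40
[3:8]: 30
[4:9]: 40

Max: 47 at [0:5]


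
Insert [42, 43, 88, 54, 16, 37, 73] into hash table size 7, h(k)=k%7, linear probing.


Insert 42: h=0 -> slot 0
Insert 43: h=1 -> slot 1
Insert 88: h=4 -> slot 4
Insert 54: h=5 -> slot 5
Insert 16: h=2 -> slot 2
Insert 37: h=2, 1 probes -> slot 3
Insert 73: h=3, 3 probes -> slot 6

Table: [42, 43, 16, 37, 88, 54, 73]


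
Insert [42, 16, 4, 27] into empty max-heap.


Insert 42: [42]
Insert 16: [42, 16]
Insert 4: [42, 16, 4]
Insert 27: [42, 27, 4, 16]

Final heap: [42, 27, 4, 16]


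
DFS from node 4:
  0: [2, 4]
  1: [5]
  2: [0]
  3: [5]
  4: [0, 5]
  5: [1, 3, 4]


Visit 4, push [5, 0]
Visit 0, push [2]
Visit 2, push []
Visit 5, push [3, 1]
Visit 1, push []
Visit 3, push []

DFS order: [4, 0, 2, 5, 1, 3]


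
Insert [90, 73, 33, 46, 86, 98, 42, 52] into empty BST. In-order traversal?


Insert 90: root
Insert 73: L from 90
Insert 33: L from 90 -> L from 73
Insert 46: L from 90 -> L from 73 -> R from 33
Insert 86: L from 90 -> R from 73
Insert 98: R from 90
Insert 42: L from 90 -> L from 73 -> R from 33 -> L from 46
Insert 52: L from 90 -> L from 73 -> R from 33 -> R from 46

In-order: [33, 42, 46, 52, 73, 86, 90, 98]


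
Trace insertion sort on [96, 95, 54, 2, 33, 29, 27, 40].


Initial: [96, 95, 54, 2, 33, 29, 27, 40]
Insert 95: [95, 96, 54, 2, 33, 29, 27, 40]
Insert 54: [54, 95, 96, 2, 33, 29, 27, 40]
Insert 2: [2, 54, 95, 96, 33, 29, 27, 40]
Insert 33: [2, 33, 54, 95, 96, 29, 27, 40]
Insert 29: [2, 29, 33, 54, 95, 96, 27, 40]
Insert 27: [2, 27, 29, 33, 54, 95, 96, 40]
Insert 40: [2, 27, 29, 33, 40, 54, 95, 96]

Sorted: [2, 27, 29, 33, 40, 54, 95, 96]


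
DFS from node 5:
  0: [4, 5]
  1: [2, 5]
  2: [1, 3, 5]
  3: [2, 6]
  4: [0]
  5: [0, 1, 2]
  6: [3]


Visit 5, push [2, 1, 0]
Visit 0, push [4]
Visit 4, push []
Visit 1, push [2]
Visit 2, push [3]
Visit 3, push [6]
Visit 6, push []

DFS order: [5, 0, 4, 1, 2, 3, 6]


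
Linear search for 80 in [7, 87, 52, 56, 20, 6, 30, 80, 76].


i=0: 7!=80
i=1: 87!=80
i=2: 52!=80
i=3: 56!=80
i=4: 20!=80
i=5: 6!=80
i=6: 30!=80
i=7: 80==80 found!

Found at 7, 8 comps


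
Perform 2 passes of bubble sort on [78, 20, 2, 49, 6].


Initial: [78, 20, 2, 49, 6]
Pass 1: [20, 2, 49, 6, 78] (4 swaps)
Pass 2: [2, 20, 6, 49, 78] (2 swaps)

After 2 passes: [2, 20, 6, 49, 78]


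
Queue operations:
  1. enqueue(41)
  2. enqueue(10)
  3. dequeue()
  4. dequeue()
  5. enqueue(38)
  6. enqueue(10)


enqueue(41) -> [41]
enqueue(10) -> [41, 10]
dequeue()->41, [10]
dequeue()->10, []
enqueue(38) -> [38]
enqueue(10) -> [38, 10]

Final queue: [38, 10]


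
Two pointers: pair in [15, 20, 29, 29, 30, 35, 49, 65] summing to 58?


lo=0(15)+hi=7(65)=80
lo=0(15)+hi=6(49)=64
lo=0(15)+hi=5(35)=50
lo=1(20)+hi=5(35)=55
lo=2(29)+hi=5(35)=64
lo=2(29)+hi=4(30)=59
lo=2(29)+hi=3(29)=58

Yes: 29+29=58


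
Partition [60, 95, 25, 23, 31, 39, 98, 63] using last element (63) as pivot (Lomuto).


Pivot: 63
  60 <= 63: advance i (no swap)
  25 <= 63: swap -> [60, 25, 95, 23, 31, 39, 98, 63]
  23 <= 63: swap -> [60, 25, 23, 95, 31, 39, 98, 63]
  31 <= 63: swap -> [60, 25, 23, 31, 95, 39, 98, 63]
  39 <= 63: swap -> [60, 25, 23, 31, 39, 95, 98, 63]
Place pivot at 5: [60, 25, 23, 31, 39, 63, 98, 95]

Partitioned: [60, 25, 23, 31, 39, 63, 98, 95]


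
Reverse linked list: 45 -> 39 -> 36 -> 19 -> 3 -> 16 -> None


Step 1: curr=45, set curr.next=prev(None) | reversed so far: 45
Step 2: curr=39, set curr.next=prev(45) | reversed so far: 39 -> 45
Step 3: curr=36, set curr.next=prev(39) | reversed so far: 36 -> 39 -> 45
Step 4: curr=19, set curr.next=prev(36) | reversed so far: 19 -> 36 -> 39 -> 45
Step 5: curr=3, set curr.next=prev(19) | reversed so far: 3 -> 19 -> 36 -> 39 -> 45
Step 6: curr=16, set curr.next=prev(3) | reversed so far: 16 -> 3 -> 19 -> 36 -> 39 -> 45

16 -> 3 -> 19 -> 36 -> 39 -> 45 -> None


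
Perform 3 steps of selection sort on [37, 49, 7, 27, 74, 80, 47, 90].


Initial: [37, 49, 7, 27, 74, 80, 47, 90]
Step 1: min=7 at 2
  Swap: [7, 49, 37, 27, 74, 80, 47, 90]
Step 2: min=27 at 3
  Swap: [7, 27, 37, 49, 74, 80, 47, 90]
Step 3: min=37 at 2
  Swap: [7, 27, 37, 49, 74, 80, 47, 90]

After 3 steps: [7, 27, 37, 49, 74, 80, 47, 90]


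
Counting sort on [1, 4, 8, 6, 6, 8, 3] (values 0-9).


Input: [1, 4, 8, 6, 6, 8, 3]
Counts: [0, 1, 0, 1, 1, 0, 2, 0, 2, 0]

Sorted: [1, 3, 4, 6, 6, 8, 8]


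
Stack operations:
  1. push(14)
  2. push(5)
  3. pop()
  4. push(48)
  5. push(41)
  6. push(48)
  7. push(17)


push(14) -> [14]
push(5) -> [14, 5]
pop()->5, [14]
push(48) -> [14, 48]
push(41) -> [14, 48, 41]
push(48) -> [14, 48, 41, 48]
push(17) -> [14, 48, 41, 48, 17]

Final stack: [14, 48, 41, 48, 17]


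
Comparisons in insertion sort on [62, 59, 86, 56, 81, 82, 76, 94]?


Algorithm: insertion sort
Input: [62, 59, 86, 56, 81, 82, 76, 94]
Sorted: [56, 59, 62, 76, 81, 82, 86, 94]

14


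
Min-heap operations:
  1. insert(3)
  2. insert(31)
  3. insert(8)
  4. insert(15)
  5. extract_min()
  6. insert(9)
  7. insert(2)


insert(3) -> [3]
insert(31) -> [3, 31]
insert(8) -> [3, 31, 8]
insert(15) -> [3, 15, 8, 31]
extract_min()->3, [8, 15, 31]
insert(9) -> [8, 9, 31, 15]
insert(2) -> [2, 8, 31, 15, 9]

Final heap: [2, 8, 31, 15, 9]


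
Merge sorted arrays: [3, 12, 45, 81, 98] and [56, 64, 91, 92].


Take 3 from A
Take 12 from A
Take 45 from A
Take 56 from B
Take 64 from B
Take 81 from A
Take 91 from B
Take 92 from B

Merged: [3, 12, 45, 56, 64, 81, 91, 92, 98]


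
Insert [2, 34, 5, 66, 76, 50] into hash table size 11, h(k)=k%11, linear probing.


Insert 2: h=2 -> slot 2
Insert 34: h=1 -> slot 1
Insert 5: h=5 -> slot 5
Insert 66: h=0 -> slot 0
Insert 76: h=10 -> slot 10
Insert 50: h=6 -> slot 6

Table: [66, 34, 2, None, None, 5, 50, None, None, None, 76]


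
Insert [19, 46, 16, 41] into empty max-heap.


Insert 19: [19]
Insert 46: [46, 19]
Insert 16: [46, 19, 16]
Insert 41: [46, 41, 16, 19]

Final heap: [46, 41, 16, 19]


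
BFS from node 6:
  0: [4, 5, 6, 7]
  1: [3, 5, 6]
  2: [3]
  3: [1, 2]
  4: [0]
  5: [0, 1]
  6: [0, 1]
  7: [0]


Visit 6, enqueue [0, 1]
Visit 0, enqueue [4, 5, 7]
Visit 1, enqueue [3]
Visit 4, enqueue []
Visit 5, enqueue []
Visit 7, enqueue []
Visit 3, enqueue [2]
Visit 2, enqueue []

BFS order: [6, 0, 1, 4, 5, 7, 3, 2]


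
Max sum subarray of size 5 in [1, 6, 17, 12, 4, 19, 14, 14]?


[0:5]: 40
[1:6]: 58
[2:7]: 66
[3:8]: 63

Max: 66 at [2:7]


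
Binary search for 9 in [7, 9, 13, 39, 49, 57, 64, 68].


Step 1: lo=0, hi=7, mid=3, val=39
Step 2: lo=0, hi=2, mid=1, val=9

Found at index 1


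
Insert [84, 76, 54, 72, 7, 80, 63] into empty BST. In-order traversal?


Insert 84: root
Insert 76: L from 84
Insert 54: L from 84 -> L from 76
Insert 72: L from 84 -> L from 76 -> R from 54
Insert 7: L from 84 -> L from 76 -> L from 54
Insert 80: L from 84 -> R from 76
Insert 63: L from 84 -> L from 76 -> R from 54 -> L from 72

In-order: [7, 54, 63, 72, 76, 80, 84]


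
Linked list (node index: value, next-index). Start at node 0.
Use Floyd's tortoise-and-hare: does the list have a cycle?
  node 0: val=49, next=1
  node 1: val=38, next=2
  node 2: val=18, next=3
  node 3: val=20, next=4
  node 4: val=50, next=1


Floyd's tortoise (slow, +1) and hare (fast, +2):
  init: slow=0, fast=0
  step 1: slow=1, fast=2
  step 2: slow=2, fast=4
  step 3: slow=3, fast=2
  step 4: slow=4, fast=4
  slow == fast at node 4: cycle detected

Cycle: yes


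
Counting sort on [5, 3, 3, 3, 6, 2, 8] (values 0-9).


Input: [5, 3, 3, 3, 6, 2, 8]
Counts: [0, 0, 1, 3, 0, 1, 1, 0, 1, 0]

Sorted: [2, 3, 3, 3, 5, 6, 8]


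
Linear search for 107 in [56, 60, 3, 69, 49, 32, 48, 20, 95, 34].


i=0: 56!=107
i=1: 60!=107
i=2: 3!=107
i=3: 69!=107
i=4: 49!=107
i=5: 32!=107
i=6: 48!=107
i=7: 20!=107
i=8: 95!=107
i=9: 34!=107

Not found, 10 comps


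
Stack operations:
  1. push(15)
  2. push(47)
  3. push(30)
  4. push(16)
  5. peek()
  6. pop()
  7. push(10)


push(15) -> [15]
push(47) -> [15, 47]
push(30) -> [15, 47, 30]
push(16) -> [15, 47, 30, 16]
peek()->16
pop()->16, [15, 47, 30]
push(10) -> [15, 47, 30, 10]

Final stack: [15, 47, 30, 10]


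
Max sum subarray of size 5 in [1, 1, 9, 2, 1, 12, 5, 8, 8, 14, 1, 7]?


[0:5]: 14
[1:6]: 25
[2:7]: 29
[3:8]: 28
[4:9]: 34
[5:10]: 47
[6:11]: 36
[7:12]: 38

Max: 47 at [5:10]


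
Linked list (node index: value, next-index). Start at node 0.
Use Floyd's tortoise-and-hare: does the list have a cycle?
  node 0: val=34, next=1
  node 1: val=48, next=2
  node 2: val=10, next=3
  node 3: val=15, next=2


Floyd's tortoise (slow, +1) and hare (fast, +2):
  init: slow=0, fast=0
  step 1: slow=1, fast=2
  step 2: slow=2, fast=2
  slow == fast at node 2: cycle detected

Cycle: yes


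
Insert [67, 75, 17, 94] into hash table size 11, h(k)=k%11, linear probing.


Insert 67: h=1 -> slot 1
Insert 75: h=9 -> slot 9
Insert 17: h=6 -> slot 6
Insert 94: h=6, 1 probes -> slot 7

Table: [None, 67, None, None, None, None, 17, 94, None, 75, None]


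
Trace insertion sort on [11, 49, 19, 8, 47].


Initial: [11, 49, 19, 8, 47]
Insert 49: [11, 49, 19, 8, 47]
Insert 19: [11, 19, 49, 8, 47]
Insert 8: [8, 11, 19, 49, 47]
Insert 47: [8, 11, 19, 47, 49]

Sorted: [8, 11, 19, 47, 49]


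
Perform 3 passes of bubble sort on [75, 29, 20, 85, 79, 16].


Initial: [75, 29, 20, 85, 79, 16]
Pass 1: [29, 20, 75, 79, 16, 85] (4 swaps)
Pass 2: [20, 29, 75, 16, 79, 85] (2 swaps)
Pass 3: [20, 29, 16, 75, 79, 85] (1 swaps)

After 3 passes: [20, 29, 16, 75, 79, 85]


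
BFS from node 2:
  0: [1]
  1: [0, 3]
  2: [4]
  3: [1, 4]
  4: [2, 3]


Visit 2, enqueue [4]
Visit 4, enqueue [3]
Visit 3, enqueue [1]
Visit 1, enqueue [0]
Visit 0, enqueue []

BFS order: [2, 4, 3, 1, 0]


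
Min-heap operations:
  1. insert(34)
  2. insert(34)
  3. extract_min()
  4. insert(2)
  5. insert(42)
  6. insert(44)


insert(34) -> [34]
insert(34) -> [34, 34]
extract_min()->34, [34]
insert(2) -> [2, 34]
insert(42) -> [2, 34, 42]
insert(44) -> [2, 34, 42, 44]

Final heap: [2, 34, 42, 44]


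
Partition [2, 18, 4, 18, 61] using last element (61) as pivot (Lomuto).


Pivot: 61
  2 <= 61: advance i (no swap)
  18 <= 61: advance i (no swap)
  4 <= 61: advance i (no swap)
  18 <= 61: advance i (no swap)
Place pivot at 4: [2, 18, 4, 18, 61]

Partitioned: [2, 18, 4, 18, 61]


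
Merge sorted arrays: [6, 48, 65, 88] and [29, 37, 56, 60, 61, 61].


Take 6 from A
Take 29 from B
Take 37 from B
Take 48 from A
Take 56 from B
Take 60 from B
Take 61 from B
Take 61 from B

Merged: [6, 29, 37, 48, 56, 60, 61, 61, 65, 88]


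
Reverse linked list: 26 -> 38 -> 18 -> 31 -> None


Step 1: curr=26, set curr.next=prev(None) | reversed so far: 26
Step 2: curr=38, set curr.next=prev(26) | reversed so far: 38 -> 26
Step 3: curr=18, set curr.next=prev(38) | reversed so far: 18 -> 38 -> 26
Step 4: curr=31, set curr.next=prev(18) | reversed so far: 31 -> 18 -> 38 -> 26

31 -> 18 -> 38 -> 26 -> None


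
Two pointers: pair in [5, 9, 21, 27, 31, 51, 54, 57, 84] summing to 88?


lo=0(5)+hi=8(84)=89
lo=0(5)+hi=7(57)=62
lo=1(9)+hi=7(57)=66
lo=2(21)+hi=7(57)=78
lo=3(27)+hi=7(57)=84
lo=4(31)+hi=7(57)=88

Yes: 31+57=88


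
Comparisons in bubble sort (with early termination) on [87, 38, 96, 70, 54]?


Algorithm: bubble sort (with early termination)
Input: [87, 38, 96, 70, 54]
Sorted: [38, 54, 70, 87, 96]

10


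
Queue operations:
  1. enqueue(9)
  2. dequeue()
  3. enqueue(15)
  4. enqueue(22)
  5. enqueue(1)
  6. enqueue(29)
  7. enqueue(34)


enqueue(9) -> [9]
dequeue()->9, []
enqueue(15) -> [15]
enqueue(22) -> [15, 22]
enqueue(1) -> [15, 22, 1]
enqueue(29) -> [15, 22, 1, 29]
enqueue(34) -> [15, 22, 1, 29, 34]

Final queue: [15, 22, 1, 29, 34]


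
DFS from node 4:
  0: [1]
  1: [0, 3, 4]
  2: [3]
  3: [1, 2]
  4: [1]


Visit 4, push [1]
Visit 1, push [3, 0]
Visit 0, push []
Visit 3, push [2]
Visit 2, push []

DFS order: [4, 1, 0, 3, 2]


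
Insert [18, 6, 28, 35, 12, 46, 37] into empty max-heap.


Insert 18: [18]
Insert 6: [18, 6]
Insert 28: [28, 6, 18]
Insert 35: [35, 28, 18, 6]
Insert 12: [35, 28, 18, 6, 12]
Insert 46: [46, 28, 35, 6, 12, 18]
Insert 37: [46, 28, 37, 6, 12, 18, 35]

Final heap: [46, 28, 37, 6, 12, 18, 35]


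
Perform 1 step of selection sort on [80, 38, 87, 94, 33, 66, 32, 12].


Initial: [80, 38, 87, 94, 33, 66, 32, 12]
Step 1: min=12 at 7
  Swap: [12, 38, 87, 94, 33, 66, 32, 80]

After 1 step: [12, 38, 87, 94, 33, 66, 32, 80]


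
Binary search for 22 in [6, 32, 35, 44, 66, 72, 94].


Step 1: lo=0, hi=6, mid=3, val=44
Step 2: lo=0, hi=2, mid=1, val=32
Step 3: lo=0, hi=0, mid=0, val=6

Not found


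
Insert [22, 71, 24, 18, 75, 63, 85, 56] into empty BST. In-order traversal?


Insert 22: root
Insert 71: R from 22
Insert 24: R from 22 -> L from 71
Insert 18: L from 22
Insert 75: R from 22 -> R from 71
Insert 63: R from 22 -> L from 71 -> R from 24
Insert 85: R from 22 -> R from 71 -> R from 75
Insert 56: R from 22 -> L from 71 -> R from 24 -> L from 63

In-order: [18, 22, 24, 56, 63, 71, 75, 85]


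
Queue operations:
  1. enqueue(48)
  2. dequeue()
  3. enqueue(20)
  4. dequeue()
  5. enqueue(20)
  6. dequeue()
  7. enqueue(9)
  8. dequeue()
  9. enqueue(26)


enqueue(48) -> [48]
dequeue()->48, []
enqueue(20) -> [20]
dequeue()->20, []
enqueue(20) -> [20]
dequeue()->20, []
enqueue(9) -> [9]
dequeue()->9, []
enqueue(26) -> [26]

Final queue: [26]


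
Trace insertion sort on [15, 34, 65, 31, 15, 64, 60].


Initial: [15, 34, 65, 31, 15, 64, 60]
Insert 34: [15, 34, 65, 31, 15, 64, 60]
Insert 65: [15, 34, 65, 31, 15, 64, 60]
Insert 31: [15, 31, 34, 65, 15, 64, 60]
Insert 15: [15, 15, 31, 34, 65, 64, 60]
Insert 64: [15, 15, 31, 34, 64, 65, 60]
Insert 60: [15, 15, 31, 34, 60, 64, 65]

Sorted: [15, 15, 31, 34, 60, 64, 65]


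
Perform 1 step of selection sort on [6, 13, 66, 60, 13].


Initial: [6, 13, 66, 60, 13]
Step 1: min=6 at 0
  Swap: [6, 13, 66, 60, 13]

After 1 step: [6, 13, 66, 60, 13]


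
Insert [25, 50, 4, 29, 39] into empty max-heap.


Insert 25: [25]
Insert 50: [50, 25]
Insert 4: [50, 25, 4]
Insert 29: [50, 29, 4, 25]
Insert 39: [50, 39, 4, 25, 29]

Final heap: [50, 39, 4, 25, 29]


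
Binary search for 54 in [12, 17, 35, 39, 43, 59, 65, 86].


Step 1: lo=0, hi=7, mid=3, val=39
Step 2: lo=4, hi=7, mid=5, val=59
Step 3: lo=4, hi=4, mid=4, val=43

Not found


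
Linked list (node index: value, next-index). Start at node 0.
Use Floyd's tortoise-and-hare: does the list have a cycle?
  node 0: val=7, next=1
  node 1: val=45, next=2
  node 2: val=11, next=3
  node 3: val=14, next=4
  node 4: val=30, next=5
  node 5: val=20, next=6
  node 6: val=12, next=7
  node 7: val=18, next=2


Floyd's tortoise (slow, +1) and hare (fast, +2):
  init: slow=0, fast=0
  step 1: slow=1, fast=2
  step 2: slow=2, fast=4
  step 3: slow=3, fast=6
  step 4: slow=4, fast=2
  step 5: slow=5, fast=4
  step 6: slow=6, fast=6
  slow == fast at node 6: cycle detected

Cycle: yes


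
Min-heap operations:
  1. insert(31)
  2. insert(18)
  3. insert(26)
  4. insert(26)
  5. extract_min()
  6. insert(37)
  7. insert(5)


insert(31) -> [31]
insert(18) -> [18, 31]
insert(26) -> [18, 31, 26]
insert(26) -> [18, 26, 26, 31]
extract_min()->18, [26, 26, 31]
insert(37) -> [26, 26, 31, 37]
insert(5) -> [5, 26, 31, 37, 26]

Final heap: [5, 26, 31, 37, 26]


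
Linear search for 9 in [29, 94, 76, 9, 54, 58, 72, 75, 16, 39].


i=0: 29!=9
i=1: 94!=9
i=2: 76!=9
i=3: 9==9 found!

Found at 3, 4 comps


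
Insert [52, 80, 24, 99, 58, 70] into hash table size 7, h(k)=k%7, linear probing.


Insert 52: h=3 -> slot 3
Insert 80: h=3, 1 probes -> slot 4
Insert 24: h=3, 2 probes -> slot 5
Insert 99: h=1 -> slot 1
Insert 58: h=2 -> slot 2
Insert 70: h=0 -> slot 0

Table: [70, 99, 58, 52, 80, 24, None]


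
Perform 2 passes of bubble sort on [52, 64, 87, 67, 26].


Initial: [52, 64, 87, 67, 26]
Pass 1: [52, 64, 67, 26, 87] (2 swaps)
Pass 2: [52, 64, 26, 67, 87] (1 swaps)

After 2 passes: [52, 64, 26, 67, 87]


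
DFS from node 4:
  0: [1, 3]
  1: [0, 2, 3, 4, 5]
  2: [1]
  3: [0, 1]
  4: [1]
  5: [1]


Visit 4, push [1]
Visit 1, push [5, 3, 2, 0]
Visit 0, push [3]
Visit 3, push []
Visit 2, push []
Visit 5, push []

DFS order: [4, 1, 0, 3, 2, 5]


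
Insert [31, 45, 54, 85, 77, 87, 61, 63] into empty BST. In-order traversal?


Insert 31: root
Insert 45: R from 31
Insert 54: R from 31 -> R from 45
Insert 85: R from 31 -> R from 45 -> R from 54
Insert 77: R from 31 -> R from 45 -> R from 54 -> L from 85
Insert 87: R from 31 -> R from 45 -> R from 54 -> R from 85
Insert 61: R from 31 -> R from 45 -> R from 54 -> L from 85 -> L from 77
Insert 63: R from 31 -> R from 45 -> R from 54 -> L from 85 -> L from 77 -> R from 61

In-order: [31, 45, 54, 61, 63, 77, 85, 87]


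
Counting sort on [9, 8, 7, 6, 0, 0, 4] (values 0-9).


Input: [9, 8, 7, 6, 0, 0, 4]
Counts: [2, 0, 0, 0, 1, 0, 1, 1, 1, 1]

Sorted: [0, 0, 4, 6, 7, 8, 9]


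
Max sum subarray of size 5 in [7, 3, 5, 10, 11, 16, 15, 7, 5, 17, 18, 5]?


[0:5]: 36
[1:6]: 45
[2:7]: 57
[3:8]: 59
[4:9]: 54
[5:10]: 60
[6:11]: 62
[7:12]: 52

Max: 62 at [6:11]


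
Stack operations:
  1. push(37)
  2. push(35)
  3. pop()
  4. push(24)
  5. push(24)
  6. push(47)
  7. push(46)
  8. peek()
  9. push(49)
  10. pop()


push(37) -> [37]
push(35) -> [37, 35]
pop()->35, [37]
push(24) -> [37, 24]
push(24) -> [37, 24, 24]
push(47) -> [37, 24, 24, 47]
push(46) -> [37, 24, 24, 47, 46]
peek()->46
push(49) -> [37, 24, 24, 47, 46, 49]
pop()->49, [37, 24, 24, 47, 46]

Final stack: [37, 24, 24, 47, 46]


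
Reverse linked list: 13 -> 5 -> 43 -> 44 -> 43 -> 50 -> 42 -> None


Step 1: curr=13, set curr.next=prev(None) | reversed so far: 13
Step 2: curr=5, set curr.next=prev(13) | reversed so far: 5 -> 13
Step 3: curr=43, set curr.next=prev(5) | reversed so far: 43 -> 5 -> 13
Step 4: curr=44, set curr.next=prev(43) | reversed so far: 44 -> 43 -> 5 -> 13
Step 5: curr=43, set curr.next=prev(44) | reversed so far: 43 -> 44 -> 43 -> 5 -> 13
Step 6: curr=50, set curr.next=prev(43) | reversed so far: 50 -> 43 -> 44 -> 43 -> 5 -> 13
Step 7: curr=42, set curr.next=prev(50) | reversed so far: 42 -> 50 -> 43 -> 44 -> 43 -> 5 -> 13

42 -> 50 -> 43 -> 44 -> 43 -> 5 -> 13 -> None


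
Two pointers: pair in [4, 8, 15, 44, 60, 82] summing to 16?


lo=0(4)+hi=5(82)=86
lo=0(4)+hi=4(60)=64
lo=0(4)+hi=3(44)=48
lo=0(4)+hi=2(15)=19
lo=0(4)+hi=1(8)=12

No pair found


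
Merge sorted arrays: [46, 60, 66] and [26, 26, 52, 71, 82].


Take 26 from B
Take 26 from B
Take 46 from A
Take 52 from B
Take 60 from A
Take 66 from A

Merged: [26, 26, 46, 52, 60, 66, 71, 82]


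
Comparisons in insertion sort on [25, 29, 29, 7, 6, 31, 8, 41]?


Algorithm: insertion sort
Input: [25, 29, 29, 7, 6, 31, 8, 41]
Sorted: [6, 7, 8, 25, 29, 29, 31, 41]

16


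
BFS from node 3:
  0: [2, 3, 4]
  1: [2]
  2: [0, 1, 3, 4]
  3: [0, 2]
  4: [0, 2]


Visit 3, enqueue [0, 2]
Visit 0, enqueue [4]
Visit 2, enqueue [1]
Visit 4, enqueue []
Visit 1, enqueue []

BFS order: [3, 0, 2, 4, 1]


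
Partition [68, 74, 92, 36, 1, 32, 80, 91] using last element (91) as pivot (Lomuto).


Pivot: 91
  68 <= 91: advance i (no swap)
  74 <= 91: advance i (no swap)
  36 <= 91: swap -> [68, 74, 36, 92, 1, 32, 80, 91]
  1 <= 91: swap -> [68, 74, 36, 1, 92, 32, 80, 91]
  32 <= 91: swap -> [68, 74, 36, 1, 32, 92, 80, 91]
  80 <= 91: swap -> [68, 74, 36, 1, 32, 80, 92, 91]
Place pivot at 6: [68, 74, 36, 1, 32, 80, 91, 92]

Partitioned: [68, 74, 36, 1, 32, 80, 91, 92]


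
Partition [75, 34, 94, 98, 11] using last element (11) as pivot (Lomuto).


Pivot: 11
Place pivot at 0: [11, 34, 94, 98, 75]

Partitioned: [11, 34, 94, 98, 75]


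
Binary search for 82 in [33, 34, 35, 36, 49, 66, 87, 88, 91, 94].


Step 1: lo=0, hi=9, mid=4, val=49
Step 2: lo=5, hi=9, mid=7, val=88
Step 3: lo=5, hi=6, mid=5, val=66
Step 4: lo=6, hi=6, mid=6, val=87

Not found


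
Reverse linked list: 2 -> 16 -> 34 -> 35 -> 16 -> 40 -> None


Step 1: curr=2, set curr.next=prev(None) | reversed so far: 2
Step 2: curr=16, set curr.next=prev(2) | reversed so far: 16 -> 2
Step 3: curr=34, set curr.next=prev(16) | reversed so far: 34 -> 16 -> 2
Step 4: curr=35, set curr.next=prev(34) | reversed so far: 35 -> 34 -> 16 -> 2
Step 5: curr=16, set curr.next=prev(35) | reversed so far: 16 -> 35 -> 34 -> 16 -> 2
Step 6: curr=40, set curr.next=prev(16) | reversed so far: 40 -> 16 -> 35 -> 34 -> 16 -> 2

40 -> 16 -> 35 -> 34 -> 16 -> 2 -> None


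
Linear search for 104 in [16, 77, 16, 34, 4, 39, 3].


i=0: 16!=104
i=1: 77!=104
i=2: 16!=104
i=3: 34!=104
i=4: 4!=104
i=5: 39!=104
i=6: 3!=104

Not found, 7 comps


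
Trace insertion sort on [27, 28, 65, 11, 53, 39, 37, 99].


Initial: [27, 28, 65, 11, 53, 39, 37, 99]
Insert 28: [27, 28, 65, 11, 53, 39, 37, 99]
Insert 65: [27, 28, 65, 11, 53, 39, 37, 99]
Insert 11: [11, 27, 28, 65, 53, 39, 37, 99]
Insert 53: [11, 27, 28, 53, 65, 39, 37, 99]
Insert 39: [11, 27, 28, 39, 53, 65, 37, 99]
Insert 37: [11, 27, 28, 37, 39, 53, 65, 99]
Insert 99: [11, 27, 28, 37, 39, 53, 65, 99]

Sorted: [11, 27, 28, 37, 39, 53, 65, 99]


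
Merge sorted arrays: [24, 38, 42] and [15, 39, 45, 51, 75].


Take 15 from B
Take 24 from A
Take 38 from A
Take 39 from B
Take 42 from A

Merged: [15, 24, 38, 39, 42, 45, 51, 75]


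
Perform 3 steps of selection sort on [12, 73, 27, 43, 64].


Initial: [12, 73, 27, 43, 64]
Step 1: min=12 at 0
  Swap: [12, 73, 27, 43, 64]
Step 2: min=27 at 2
  Swap: [12, 27, 73, 43, 64]
Step 3: min=43 at 3
  Swap: [12, 27, 43, 73, 64]

After 3 steps: [12, 27, 43, 73, 64]


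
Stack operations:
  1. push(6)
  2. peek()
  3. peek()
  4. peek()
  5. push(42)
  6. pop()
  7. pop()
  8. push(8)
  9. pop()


push(6) -> [6]
peek()->6
peek()->6
peek()->6
push(42) -> [6, 42]
pop()->42, [6]
pop()->6, []
push(8) -> [8]
pop()->8, []

Final stack: []


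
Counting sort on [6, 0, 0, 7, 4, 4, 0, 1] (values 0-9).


Input: [6, 0, 0, 7, 4, 4, 0, 1]
Counts: [3, 1, 0, 0, 2, 0, 1, 1, 0, 0]

Sorted: [0, 0, 0, 1, 4, 4, 6, 7]


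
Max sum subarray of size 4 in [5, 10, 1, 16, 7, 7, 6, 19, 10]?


[0:4]: 32
[1:5]: 34
[2:6]: 31
[3:7]: 36
[4:8]: 39
[5:9]: 42

Max: 42 at [5:9]


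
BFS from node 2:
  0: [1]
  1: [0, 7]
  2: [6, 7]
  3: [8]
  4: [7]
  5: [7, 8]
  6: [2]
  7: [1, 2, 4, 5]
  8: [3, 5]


Visit 2, enqueue [6, 7]
Visit 6, enqueue []
Visit 7, enqueue [1, 4, 5]
Visit 1, enqueue [0]
Visit 4, enqueue []
Visit 5, enqueue [8]
Visit 0, enqueue []
Visit 8, enqueue [3]
Visit 3, enqueue []

BFS order: [2, 6, 7, 1, 4, 5, 0, 8, 3]


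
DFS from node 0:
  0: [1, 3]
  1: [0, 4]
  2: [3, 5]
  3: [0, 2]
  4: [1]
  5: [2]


Visit 0, push [3, 1]
Visit 1, push [4]
Visit 4, push []
Visit 3, push [2]
Visit 2, push [5]
Visit 5, push []

DFS order: [0, 1, 4, 3, 2, 5]


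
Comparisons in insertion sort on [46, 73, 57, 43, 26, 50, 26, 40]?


Algorithm: insertion sort
Input: [46, 73, 57, 43, 26, 50, 26, 40]
Sorted: [26, 26, 40, 43, 46, 50, 57, 73]

25


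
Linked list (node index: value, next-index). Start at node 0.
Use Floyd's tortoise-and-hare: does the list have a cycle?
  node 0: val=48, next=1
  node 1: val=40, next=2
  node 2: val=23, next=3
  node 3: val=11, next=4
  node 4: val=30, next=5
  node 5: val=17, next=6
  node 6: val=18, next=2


Floyd's tortoise (slow, +1) and hare (fast, +2):
  init: slow=0, fast=0
  step 1: slow=1, fast=2
  step 2: slow=2, fast=4
  step 3: slow=3, fast=6
  step 4: slow=4, fast=3
  step 5: slow=5, fast=5
  slow == fast at node 5: cycle detected

Cycle: yes


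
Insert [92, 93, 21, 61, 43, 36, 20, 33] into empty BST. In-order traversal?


Insert 92: root
Insert 93: R from 92
Insert 21: L from 92
Insert 61: L from 92 -> R from 21
Insert 43: L from 92 -> R from 21 -> L from 61
Insert 36: L from 92 -> R from 21 -> L from 61 -> L from 43
Insert 20: L from 92 -> L from 21
Insert 33: L from 92 -> R from 21 -> L from 61 -> L from 43 -> L from 36

In-order: [20, 21, 33, 36, 43, 61, 92, 93]


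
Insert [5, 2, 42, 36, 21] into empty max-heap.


Insert 5: [5]
Insert 2: [5, 2]
Insert 42: [42, 2, 5]
Insert 36: [42, 36, 5, 2]
Insert 21: [42, 36, 5, 2, 21]

Final heap: [42, 36, 5, 2, 21]


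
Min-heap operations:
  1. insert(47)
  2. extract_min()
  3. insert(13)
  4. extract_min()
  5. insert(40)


insert(47) -> [47]
extract_min()->47, []
insert(13) -> [13]
extract_min()->13, []
insert(40) -> [40]

Final heap: [40]


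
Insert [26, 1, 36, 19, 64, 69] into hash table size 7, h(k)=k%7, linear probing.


Insert 26: h=5 -> slot 5
Insert 1: h=1 -> slot 1
Insert 36: h=1, 1 probes -> slot 2
Insert 19: h=5, 1 probes -> slot 6
Insert 64: h=1, 2 probes -> slot 3
Insert 69: h=6, 1 probes -> slot 0

Table: [69, 1, 36, 64, None, 26, 19]


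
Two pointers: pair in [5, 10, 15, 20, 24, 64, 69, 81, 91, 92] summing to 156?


lo=0(5)+hi=9(92)=97
lo=1(10)+hi=9(92)=102
lo=2(15)+hi=9(92)=107
lo=3(20)+hi=9(92)=112
lo=4(24)+hi=9(92)=116
lo=5(64)+hi=9(92)=156

Yes: 64+92=156


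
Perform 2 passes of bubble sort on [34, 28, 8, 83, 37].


Initial: [34, 28, 8, 83, 37]
Pass 1: [28, 8, 34, 37, 83] (3 swaps)
Pass 2: [8, 28, 34, 37, 83] (1 swaps)

After 2 passes: [8, 28, 34, 37, 83]


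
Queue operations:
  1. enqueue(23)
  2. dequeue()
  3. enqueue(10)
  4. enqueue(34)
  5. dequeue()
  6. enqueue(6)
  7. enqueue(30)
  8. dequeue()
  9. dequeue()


enqueue(23) -> [23]
dequeue()->23, []
enqueue(10) -> [10]
enqueue(34) -> [10, 34]
dequeue()->10, [34]
enqueue(6) -> [34, 6]
enqueue(30) -> [34, 6, 30]
dequeue()->34, [6, 30]
dequeue()->6, [30]

Final queue: [30]


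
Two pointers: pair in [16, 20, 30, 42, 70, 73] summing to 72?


lo=0(16)+hi=5(73)=89
lo=0(16)+hi=4(70)=86
lo=0(16)+hi=3(42)=58
lo=1(20)+hi=3(42)=62
lo=2(30)+hi=3(42)=72

Yes: 30+42=72


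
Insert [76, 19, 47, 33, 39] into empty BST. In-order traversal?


Insert 76: root
Insert 19: L from 76
Insert 47: L from 76 -> R from 19
Insert 33: L from 76 -> R from 19 -> L from 47
Insert 39: L from 76 -> R from 19 -> L from 47 -> R from 33

In-order: [19, 33, 39, 47, 76]


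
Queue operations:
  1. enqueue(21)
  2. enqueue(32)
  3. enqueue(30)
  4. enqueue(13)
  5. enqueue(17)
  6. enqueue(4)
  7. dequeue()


enqueue(21) -> [21]
enqueue(32) -> [21, 32]
enqueue(30) -> [21, 32, 30]
enqueue(13) -> [21, 32, 30, 13]
enqueue(17) -> [21, 32, 30, 13, 17]
enqueue(4) -> [21, 32, 30, 13, 17, 4]
dequeue()->21, [32, 30, 13, 17, 4]

Final queue: [32, 30, 13, 17, 4]


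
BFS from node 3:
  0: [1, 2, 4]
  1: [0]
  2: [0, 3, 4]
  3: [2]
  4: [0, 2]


Visit 3, enqueue [2]
Visit 2, enqueue [0, 4]
Visit 0, enqueue [1]
Visit 4, enqueue []
Visit 1, enqueue []

BFS order: [3, 2, 0, 4, 1]


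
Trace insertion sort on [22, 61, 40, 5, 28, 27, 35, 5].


Initial: [22, 61, 40, 5, 28, 27, 35, 5]
Insert 61: [22, 61, 40, 5, 28, 27, 35, 5]
Insert 40: [22, 40, 61, 5, 28, 27, 35, 5]
Insert 5: [5, 22, 40, 61, 28, 27, 35, 5]
Insert 28: [5, 22, 28, 40, 61, 27, 35, 5]
Insert 27: [5, 22, 27, 28, 40, 61, 35, 5]
Insert 35: [5, 22, 27, 28, 35, 40, 61, 5]
Insert 5: [5, 5, 22, 27, 28, 35, 40, 61]

Sorted: [5, 5, 22, 27, 28, 35, 40, 61]


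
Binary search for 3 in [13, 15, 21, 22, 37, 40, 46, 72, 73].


Step 1: lo=0, hi=8, mid=4, val=37
Step 2: lo=0, hi=3, mid=1, val=15
Step 3: lo=0, hi=0, mid=0, val=13

Not found


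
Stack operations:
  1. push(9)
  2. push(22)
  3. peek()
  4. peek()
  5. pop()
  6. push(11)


push(9) -> [9]
push(22) -> [9, 22]
peek()->22
peek()->22
pop()->22, [9]
push(11) -> [9, 11]

Final stack: [9, 11]


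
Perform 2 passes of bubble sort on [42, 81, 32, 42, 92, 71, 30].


Initial: [42, 81, 32, 42, 92, 71, 30]
Pass 1: [42, 32, 42, 81, 71, 30, 92] (4 swaps)
Pass 2: [32, 42, 42, 71, 30, 81, 92] (3 swaps)

After 2 passes: [32, 42, 42, 71, 30, 81, 92]


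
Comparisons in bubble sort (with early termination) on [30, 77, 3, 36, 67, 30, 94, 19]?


Algorithm: bubble sort (with early termination)
Input: [30, 77, 3, 36, 67, 30, 94, 19]
Sorted: [3, 19, 30, 30, 36, 67, 77, 94]

28


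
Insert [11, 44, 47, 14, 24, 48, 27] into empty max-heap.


Insert 11: [11]
Insert 44: [44, 11]
Insert 47: [47, 11, 44]
Insert 14: [47, 14, 44, 11]
Insert 24: [47, 24, 44, 11, 14]
Insert 48: [48, 24, 47, 11, 14, 44]
Insert 27: [48, 24, 47, 11, 14, 44, 27]

Final heap: [48, 24, 47, 11, 14, 44, 27]


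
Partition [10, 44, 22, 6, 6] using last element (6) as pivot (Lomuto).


Pivot: 6
  6 <= 6: swap -> [6, 44, 22, 10, 6]
Place pivot at 1: [6, 6, 22, 10, 44]

Partitioned: [6, 6, 22, 10, 44]


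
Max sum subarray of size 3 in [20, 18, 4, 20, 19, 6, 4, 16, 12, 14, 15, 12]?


[0:3]: 42
[1:4]: 42
[2:5]: 43
[3:6]: 45
[4:7]: 29
[5:8]: 26
[6:9]: 32
[7:10]: 42
[8:11]: 41
[9:12]: 41

Max: 45 at [3:6]


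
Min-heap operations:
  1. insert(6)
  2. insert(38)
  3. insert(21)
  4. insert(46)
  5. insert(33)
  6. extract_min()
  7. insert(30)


insert(6) -> [6]
insert(38) -> [6, 38]
insert(21) -> [6, 38, 21]
insert(46) -> [6, 38, 21, 46]
insert(33) -> [6, 33, 21, 46, 38]
extract_min()->6, [21, 33, 38, 46]
insert(30) -> [21, 30, 38, 46, 33]

Final heap: [21, 30, 38, 46, 33]


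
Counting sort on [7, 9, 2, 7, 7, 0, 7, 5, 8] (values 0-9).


Input: [7, 9, 2, 7, 7, 0, 7, 5, 8]
Counts: [1, 0, 1, 0, 0, 1, 0, 4, 1, 1]

Sorted: [0, 2, 5, 7, 7, 7, 7, 8, 9]


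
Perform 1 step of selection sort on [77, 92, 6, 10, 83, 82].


Initial: [77, 92, 6, 10, 83, 82]
Step 1: min=6 at 2
  Swap: [6, 92, 77, 10, 83, 82]

After 1 step: [6, 92, 77, 10, 83, 82]


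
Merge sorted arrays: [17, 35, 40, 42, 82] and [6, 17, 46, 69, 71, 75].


Take 6 from B
Take 17 from A
Take 17 from B
Take 35 from A
Take 40 from A
Take 42 from A
Take 46 from B
Take 69 from B
Take 71 from B
Take 75 from B

Merged: [6, 17, 17, 35, 40, 42, 46, 69, 71, 75, 82]


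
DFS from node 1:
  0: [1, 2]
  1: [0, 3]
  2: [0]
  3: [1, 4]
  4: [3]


Visit 1, push [3, 0]
Visit 0, push [2]
Visit 2, push []
Visit 3, push [4]
Visit 4, push []

DFS order: [1, 0, 2, 3, 4]


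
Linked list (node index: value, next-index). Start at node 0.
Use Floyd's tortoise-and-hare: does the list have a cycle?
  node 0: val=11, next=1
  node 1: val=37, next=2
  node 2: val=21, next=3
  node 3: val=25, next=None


Floyd's tortoise (slow, +1) and hare (fast, +2):
  init: slow=0, fast=0
  step 1: slow=1, fast=2
  step 2: fast 2->3->None, no cycle

Cycle: no


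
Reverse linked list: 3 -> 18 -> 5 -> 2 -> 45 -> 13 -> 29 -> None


Step 1: curr=3, set curr.next=prev(None) | reversed so far: 3
Step 2: curr=18, set curr.next=prev(3) | reversed so far: 18 -> 3
Step 3: curr=5, set curr.next=prev(18) | reversed so far: 5 -> 18 -> 3
Step 4: curr=2, set curr.next=prev(5) | reversed so far: 2 -> 5 -> 18 -> 3
Step 5: curr=45, set curr.next=prev(2) | reversed so far: 45 -> 2 -> 5 -> 18 -> 3
Step 6: curr=13, set curr.next=prev(45) | reversed so far: 13 -> 45 -> 2 -> 5 -> 18 -> 3
Step 7: curr=29, set curr.next=prev(13) | reversed so far: 29 -> 13 -> 45 -> 2 -> 5 -> 18 -> 3

29 -> 13 -> 45 -> 2 -> 5 -> 18 -> 3 -> None


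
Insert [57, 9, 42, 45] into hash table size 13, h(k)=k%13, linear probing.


Insert 57: h=5 -> slot 5
Insert 9: h=9 -> slot 9
Insert 42: h=3 -> slot 3
Insert 45: h=6 -> slot 6

Table: [None, None, None, 42, None, 57, 45, None, None, 9, None, None, None]


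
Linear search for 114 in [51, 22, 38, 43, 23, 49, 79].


i=0: 51!=114
i=1: 22!=114
i=2: 38!=114
i=3: 43!=114
i=4: 23!=114
i=5: 49!=114
i=6: 79!=114

Not found, 7 comps


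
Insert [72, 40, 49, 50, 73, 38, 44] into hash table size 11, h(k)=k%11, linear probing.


Insert 72: h=6 -> slot 6
Insert 40: h=7 -> slot 7
Insert 49: h=5 -> slot 5
Insert 50: h=6, 2 probes -> slot 8
Insert 73: h=7, 2 probes -> slot 9
Insert 38: h=5, 5 probes -> slot 10
Insert 44: h=0 -> slot 0

Table: [44, None, None, None, None, 49, 72, 40, 50, 73, 38]


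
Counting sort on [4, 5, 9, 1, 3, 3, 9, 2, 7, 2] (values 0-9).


Input: [4, 5, 9, 1, 3, 3, 9, 2, 7, 2]
Counts: [0, 1, 2, 2, 1, 1, 0, 1, 0, 2]

Sorted: [1, 2, 2, 3, 3, 4, 5, 7, 9, 9]


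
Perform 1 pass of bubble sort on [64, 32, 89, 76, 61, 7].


Initial: [64, 32, 89, 76, 61, 7]
Pass 1: [32, 64, 76, 61, 7, 89] (4 swaps)

After 1 pass: [32, 64, 76, 61, 7, 89]


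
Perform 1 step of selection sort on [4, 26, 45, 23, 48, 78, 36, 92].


Initial: [4, 26, 45, 23, 48, 78, 36, 92]
Step 1: min=4 at 0
  Swap: [4, 26, 45, 23, 48, 78, 36, 92]

After 1 step: [4, 26, 45, 23, 48, 78, 36, 92]


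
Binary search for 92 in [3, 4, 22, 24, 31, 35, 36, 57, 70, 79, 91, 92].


Step 1: lo=0, hi=11, mid=5, val=35
Step 2: lo=6, hi=11, mid=8, val=70
Step 3: lo=9, hi=11, mid=10, val=91
Step 4: lo=11, hi=11, mid=11, val=92

Found at index 11


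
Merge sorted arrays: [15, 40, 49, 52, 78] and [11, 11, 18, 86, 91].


Take 11 from B
Take 11 from B
Take 15 from A
Take 18 from B
Take 40 from A
Take 49 from A
Take 52 from A
Take 78 from A

Merged: [11, 11, 15, 18, 40, 49, 52, 78, 86, 91]


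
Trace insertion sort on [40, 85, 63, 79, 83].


Initial: [40, 85, 63, 79, 83]
Insert 85: [40, 85, 63, 79, 83]
Insert 63: [40, 63, 85, 79, 83]
Insert 79: [40, 63, 79, 85, 83]
Insert 83: [40, 63, 79, 83, 85]

Sorted: [40, 63, 79, 83, 85]


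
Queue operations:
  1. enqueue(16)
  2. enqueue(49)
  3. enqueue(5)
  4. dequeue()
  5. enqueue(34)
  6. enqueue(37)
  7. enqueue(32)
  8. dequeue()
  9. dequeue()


enqueue(16) -> [16]
enqueue(49) -> [16, 49]
enqueue(5) -> [16, 49, 5]
dequeue()->16, [49, 5]
enqueue(34) -> [49, 5, 34]
enqueue(37) -> [49, 5, 34, 37]
enqueue(32) -> [49, 5, 34, 37, 32]
dequeue()->49, [5, 34, 37, 32]
dequeue()->5, [34, 37, 32]

Final queue: [34, 37, 32]


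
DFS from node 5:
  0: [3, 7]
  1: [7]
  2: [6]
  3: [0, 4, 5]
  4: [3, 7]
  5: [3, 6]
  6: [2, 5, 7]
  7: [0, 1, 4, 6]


Visit 5, push [6, 3]
Visit 3, push [4, 0]
Visit 0, push [7]
Visit 7, push [6, 4, 1]
Visit 1, push []
Visit 4, push []
Visit 6, push [2]
Visit 2, push []

DFS order: [5, 3, 0, 7, 1, 4, 6, 2]
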